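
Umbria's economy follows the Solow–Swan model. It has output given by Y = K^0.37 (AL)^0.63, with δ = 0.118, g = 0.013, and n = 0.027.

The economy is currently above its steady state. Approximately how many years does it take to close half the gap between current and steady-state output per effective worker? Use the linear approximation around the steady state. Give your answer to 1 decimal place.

Near the steady state the convergence rate is λ = (1 − α)(n + g + δ).
λ = (1 − 0.37) × 0.158 = 0.63 × 0.158 = 0.09954
Half-life = ln 2 / λ = 0.6931 / 0.09954 ≈ 6.96 years

half-life ≈ 7.0 years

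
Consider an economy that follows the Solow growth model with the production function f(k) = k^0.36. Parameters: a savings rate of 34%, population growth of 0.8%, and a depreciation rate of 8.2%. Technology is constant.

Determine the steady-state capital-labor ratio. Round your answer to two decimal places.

In steady state, investment equals break-even investment: s·k^α = (n + δ)·k.
Dividing both sides by k: k^(1−α) = s / (n + δ).
k^0.64 = 0.34 / (0.008 + 0.082) = 0.34 / 0.090 = 3.7778
k* = 3.7778^(1/0.64) ≈ 7.9788

k* ≈ 7.98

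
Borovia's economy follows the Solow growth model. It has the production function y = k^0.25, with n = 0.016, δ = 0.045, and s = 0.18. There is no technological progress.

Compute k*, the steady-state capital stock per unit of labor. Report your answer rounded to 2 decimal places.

In steady state, investment equals break-even investment: s·k^α = (n + δ)·k.
Dividing both sides by k: k^(1−α) = s / (n + δ).
k^0.75 = 0.18 / (0.016 + 0.045) = 0.18 / 0.061 = 2.9508
k* = 2.9508^(1/0.75) ≈ 4.2324

k* = 4.23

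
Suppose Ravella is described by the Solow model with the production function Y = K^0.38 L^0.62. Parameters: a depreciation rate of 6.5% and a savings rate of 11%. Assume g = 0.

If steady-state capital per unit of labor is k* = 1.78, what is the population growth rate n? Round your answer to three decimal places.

In steady state, investment equals break-even investment: s·k^α = (n + δ)·k.
So s / (n + δ) = (k*)^(1−α) = 1.78^0.62 = 1.4298.
Therefore n + δ = s / 1.4298 = 0.11 / 1.4298 = 0.0769, so n = 0.0769 − 0.065 = 0.0119.

n ≈ 0.012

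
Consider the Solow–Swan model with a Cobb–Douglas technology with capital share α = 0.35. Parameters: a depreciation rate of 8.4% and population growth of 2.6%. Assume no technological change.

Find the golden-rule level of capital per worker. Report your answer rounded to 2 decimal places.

The golden rule sets f'(k) = n + δ, i.e. α·k^(α−1) = n + δ.
So k^(1−α) = α / (n + δ) = 0.35 / 0.110 = 3.1818.
k_gold = 3.1818^(1/0.65) ≈ 5.9339

k_gold ≈ 5.93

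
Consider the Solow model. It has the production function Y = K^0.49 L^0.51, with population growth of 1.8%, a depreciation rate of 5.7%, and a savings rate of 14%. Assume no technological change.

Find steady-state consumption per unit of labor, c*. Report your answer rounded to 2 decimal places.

At the steady state, Δk = 0, so s·k^α = (n + δ)·k.
Dividing both sides by k: k^(1−α) = s / (n + δ).
k^0.51 = 0.14 / (0.018 + 0.057) = 0.14 / 0.075 = 1.8667
k* = 1.8667^(1/0.51) ≈ 3.4003
y* = (k*)^α = 3.4003^0.49 ≈ 1.8216
c* = (1 − s)·y* = (1 − 0.14) × 1.8216 ≈ 1.5666

c* = 1.57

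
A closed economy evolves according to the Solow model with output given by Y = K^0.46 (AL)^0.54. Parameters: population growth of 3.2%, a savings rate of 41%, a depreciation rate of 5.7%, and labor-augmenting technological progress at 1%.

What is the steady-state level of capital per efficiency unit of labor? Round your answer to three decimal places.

k* = 13.895

In steady state, investment equals break-even investment: s·k^α = (n + g + δ)·k.
Rearranging, k^(1−α) = s / (n + g + δ).
k^0.54 = 0.41 / (0.032 + 0.010 + 0.057) = 0.41 / 0.099 = 4.1414
k* = 4.1414^(1/0.54) ≈ 13.8952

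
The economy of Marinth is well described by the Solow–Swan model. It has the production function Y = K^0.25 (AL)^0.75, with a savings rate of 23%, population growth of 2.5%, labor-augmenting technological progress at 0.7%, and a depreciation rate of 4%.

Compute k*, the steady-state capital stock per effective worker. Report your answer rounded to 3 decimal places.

At the steady state, Δk = 0, so s·k^α = (n + g + δ)·k.
Rearranging, k^(1−α) = s / (n + g + δ).
k^0.75 = 0.23 / (0.025 + 0.007 + 0.040) = 0.23 / 0.072 = 3.1944
k* = 3.1944^(1/0.75) ≈ 4.7046

k* = 4.705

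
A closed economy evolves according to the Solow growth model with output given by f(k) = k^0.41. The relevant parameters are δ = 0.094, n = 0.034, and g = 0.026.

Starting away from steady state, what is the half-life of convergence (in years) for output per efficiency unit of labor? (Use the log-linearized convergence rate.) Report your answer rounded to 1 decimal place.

half-life ≈ 7.6 years

Near the steady state the convergence rate is λ = (1 − α)(n + g + δ).
λ = (1 − 0.41) × 0.154 = 0.59 × 0.154 = 0.09086
Half-life = ln 2 / λ = 0.6931 / 0.09086 ≈ 7.63 years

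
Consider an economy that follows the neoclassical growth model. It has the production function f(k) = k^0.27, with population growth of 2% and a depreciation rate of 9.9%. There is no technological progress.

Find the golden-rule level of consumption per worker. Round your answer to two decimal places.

c_gold ≈ 0.99

At the golden rule, f'(k) = n + δ, so α·k^(α−1) = n + δ and k_gold = (α/(n + δ))^(1/(1−α)).
k_gold = (0.27/0.119)^(1/0.73) = 2.2689^1.3699 ≈ 3.0721
c_gold = f(k_gold) − (n + δ)·k_gold = 1.3540 − 0.119×3.0721 ≈ 0.9884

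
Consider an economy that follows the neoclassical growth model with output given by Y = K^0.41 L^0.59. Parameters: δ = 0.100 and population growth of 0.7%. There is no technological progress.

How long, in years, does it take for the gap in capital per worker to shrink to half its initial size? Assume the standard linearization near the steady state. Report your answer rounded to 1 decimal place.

Near the steady state the convergence rate is λ = (1 − α)(n + δ).
λ = (1 − 0.41) × 0.107 = 0.59 × 0.107 = 0.06313
Half-life = ln 2 / λ = 0.6931 / 0.06313 ≈ 10.98 years

about 11.0 years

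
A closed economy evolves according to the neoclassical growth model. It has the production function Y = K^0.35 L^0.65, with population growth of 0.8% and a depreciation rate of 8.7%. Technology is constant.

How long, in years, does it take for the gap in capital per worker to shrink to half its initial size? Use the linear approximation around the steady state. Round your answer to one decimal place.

half-life ≈ 11.2 years

Near the steady state the convergence rate is λ = (1 − α)(n + δ).
λ = (1 − 0.35) × 0.095 = 0.65 × 0.095 = 0.06175
Half-life = ln 2 / λ = 0.6931 / 0.06175 ≈ 11.22 years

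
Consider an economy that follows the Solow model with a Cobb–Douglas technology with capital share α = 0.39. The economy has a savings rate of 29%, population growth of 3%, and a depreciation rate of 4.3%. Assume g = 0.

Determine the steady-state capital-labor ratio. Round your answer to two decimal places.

k* ≈ 9.60

Steady state requires s·f(k) = (n + δ)·k, i.e. s·k^α = (n + δ)·k.
Dividing both sides by k: k^(1−α) = s / (n + δ).
k^0.61 = 0.29 / (0.030 + 0.043) = 0.29 / 0.073 = 3.9726
k* = 3.9726^(1/0.61) ≈ 9.5960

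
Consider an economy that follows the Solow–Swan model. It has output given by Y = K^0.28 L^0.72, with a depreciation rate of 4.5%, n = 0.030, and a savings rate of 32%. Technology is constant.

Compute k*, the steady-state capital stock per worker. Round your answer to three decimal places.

At the steady state, Δk = 0, so s·k^α = (n + δ)·k.
Dividing both sides by k: k^(1−α) = s / (n + δ).
k^0.72 = 0.32 / (0.030 + 0.045) = 0.32 / 0.075 = 4.2667
k* = 4.2667^(1/0.72) ≈ 7.5012

k* = 7.501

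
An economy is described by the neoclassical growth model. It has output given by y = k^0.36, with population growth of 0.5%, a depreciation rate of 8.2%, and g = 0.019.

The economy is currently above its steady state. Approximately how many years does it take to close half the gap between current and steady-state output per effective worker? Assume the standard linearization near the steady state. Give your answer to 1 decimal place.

half-life ≈ 10.2 years

Near the steady state the convergence rate is λ = (1 − α)(n + g + δ).
λ = (1 − 0.36) × 0.106 = 0.64 × 0.106 = 0.06784
Half-life = ln 2 / λ = 0.6931 / 0.06784 ≈ 10.22 years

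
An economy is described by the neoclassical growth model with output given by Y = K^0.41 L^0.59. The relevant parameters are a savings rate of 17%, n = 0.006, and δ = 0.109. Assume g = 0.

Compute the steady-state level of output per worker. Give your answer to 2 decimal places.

At the steady state, Δk = 0, so s·k^α = (n + δ)·k.
Rearranging, k^(1−α) = s / (n + δ).
k^0.59 = 0.17 / (0.006 + 0.109) = 0.17 / 0.115 = 1.4783
k* = 1.4783^(1/0.59) ≈ 1.9397
y* = (k*)^α = 1.9397^0.41 ≈ 1.3121

y* = 1.31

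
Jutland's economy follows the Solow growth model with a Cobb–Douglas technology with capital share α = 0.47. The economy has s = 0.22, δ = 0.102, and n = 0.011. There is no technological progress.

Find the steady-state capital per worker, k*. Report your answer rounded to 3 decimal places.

Steady state requires s·f(k) = (n + δ)·k, i.e. s·k^α = (n + δ)·k.
Dividing both sides by k: k^(1−α) = s / (n + δ).
k^0.53 = 0.22 / (0.011 + 0.102) = 0.22 / 0.113 = 1.9469
k* = 1.9469^(1/0.53) ≈ 3.5150

k* ≈ 3.515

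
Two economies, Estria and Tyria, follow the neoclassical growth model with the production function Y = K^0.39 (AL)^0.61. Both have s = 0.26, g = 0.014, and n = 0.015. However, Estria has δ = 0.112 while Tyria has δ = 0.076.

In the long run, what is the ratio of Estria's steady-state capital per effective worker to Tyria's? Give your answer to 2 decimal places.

k*_E / k*_T ≈ 0.62

Steady-state k* = [s/(n + g + δ)]^(1/(1−α)), so the ratio is [ (s_E/(n + g + δ)_E) / (s_T/(n + g + δ)_T) ]^1.6393.
s_E/(n + g + δ)_E = 0.26/0.141 = 1.8440; s_T/(n + g + δ)_T = 0.26/0.105 = 2.4762.
Ratio = (1.8440/2.4762)^1.6393 = 0.7447^1.6393 ≈ 0.6168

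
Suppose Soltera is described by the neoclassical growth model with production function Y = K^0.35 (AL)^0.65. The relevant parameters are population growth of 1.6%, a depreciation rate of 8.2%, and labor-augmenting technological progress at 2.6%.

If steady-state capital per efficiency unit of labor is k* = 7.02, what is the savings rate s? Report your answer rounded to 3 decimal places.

s ≈ 0.440

At the steady state, Δk = 0, so s·k^α = (n + g + δ)·k.
So s / (n + g + δ) = (k*)^(1−α) = 7.02^0.65 = 3.5491.
Therefore s = 3.5491 × (n + g + δ) = 3.5491 × 0.124 = 0.4401.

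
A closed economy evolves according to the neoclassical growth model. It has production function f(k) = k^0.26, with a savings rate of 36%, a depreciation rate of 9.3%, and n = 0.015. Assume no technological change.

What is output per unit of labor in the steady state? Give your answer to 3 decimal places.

y* = 1.527

At the steady state, Δk = 0, so s·k^α = (n + δ)·k.
Dividing both sides by k: k^(1−α) = s / (n + δ).
k^0.74 = 0.36 / (0.015 + 0.093) = 0.36 / 0.108 = 3.3333
k* = 3.3333^(1/0.74) ≈ 5.0885
y* = (k*)^α = 5.0885^0.26 ≈ 1.5266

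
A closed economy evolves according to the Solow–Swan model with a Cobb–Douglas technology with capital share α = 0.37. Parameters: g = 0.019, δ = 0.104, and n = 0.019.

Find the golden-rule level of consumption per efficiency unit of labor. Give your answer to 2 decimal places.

c_gold ≈ 1.11

At the golden rule, f'(k) = n + g + δ, so α·k^(α−1) = n + g + δ and k_gold = (α/(n + g + δ))^(1/(1−α)).
k_gold = (0.37/0.142)^(1/0.63) = 2.6056^1.5873 ≈ 4.5727
c_gold = f(k_gold) − (n + g + δ)·k_gold = 1.7549 − 0.142×4.5727 ≈ 1.1056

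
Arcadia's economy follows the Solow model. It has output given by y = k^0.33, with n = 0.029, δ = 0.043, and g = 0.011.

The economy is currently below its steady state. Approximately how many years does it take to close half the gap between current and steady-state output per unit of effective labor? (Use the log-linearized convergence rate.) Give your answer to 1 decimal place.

Near the steady state the convergence rate is λ = (1 − α)(n + g + δ).
λ = (1 − 0.33) × 0.083 = 0.67 × 0.083 = 0.05561
Half-life = ln 2 / λ = 0.6931 / 0.05561 ≈ 12.46 years

about 12.5 years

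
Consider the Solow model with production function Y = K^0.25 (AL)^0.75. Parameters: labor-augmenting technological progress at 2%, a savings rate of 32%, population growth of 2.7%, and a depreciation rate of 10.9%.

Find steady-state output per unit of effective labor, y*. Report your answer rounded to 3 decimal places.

y* ≈ 1.271

Steady state requires s·f(k) = (n + g + δ)·k, i.e. s·k^α = (n + g + δ)·k.
Rearranging, k^(1−α) = s / (n + g + δ).
k^0.75 = 0.32 / (0.027 + 0.020 + 0.109) = 0.32 / 0.156 = 2.0513
k* = 2.0513^(1/0.75) ≈ 2.6064
y* = (k*)^α = 2.6064^0.25 ≈ 1.2706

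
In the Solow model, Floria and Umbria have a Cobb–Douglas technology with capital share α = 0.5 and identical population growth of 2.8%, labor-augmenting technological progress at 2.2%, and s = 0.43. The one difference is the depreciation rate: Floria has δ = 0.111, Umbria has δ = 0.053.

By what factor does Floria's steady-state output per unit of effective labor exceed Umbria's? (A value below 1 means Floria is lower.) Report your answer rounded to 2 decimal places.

Steady-state y* = [s/(n + g + δ)]^(α/(1−α)), so the ratio is [ (s_F/(n + g + δ)_F) / (s_U/(n + g + δ)_U) ]^1.
s_F/(n + g + δ)_F = 0.43/0.161 = 2.6708; s_U/(n + g + δ)_U = 0.43/0.103 = 4.1748.
Ratio = (2.6708/4.1748)^1 = 0.6397^1 ≈ 0.6397

y*_F / y*_U ≈ 0.64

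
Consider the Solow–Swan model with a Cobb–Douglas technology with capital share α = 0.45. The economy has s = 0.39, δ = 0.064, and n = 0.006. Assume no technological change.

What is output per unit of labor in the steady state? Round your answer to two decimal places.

At the steady state, Δk = 0, so s·k^α = (n + δ)·k.
Dividing both sides by k: k^(1−α) = s / (n + δ).
k^0.55 = 0.39 / (0.006 + 0.064) = 0.39 / 0.070 = 5.5714
k* = 5.5714^(1/0.55) ≈ 22.7143
y* = (k*)^α = 22.7143^0.45 ≈ 4.0769

y* = 4.08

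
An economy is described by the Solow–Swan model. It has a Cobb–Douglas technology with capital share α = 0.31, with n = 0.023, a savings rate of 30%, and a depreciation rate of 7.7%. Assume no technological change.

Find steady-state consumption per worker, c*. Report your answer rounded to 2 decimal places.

c* = 1.15

In steady state, investment equals break-even investment: s·k^α = (n + δ)·k.
Rearranging, k^(1−α) = s / (n + δ).
k^0.69 = 0.30 / (0.023 + 0.077) = 0.30 / 0.100 = 3.0000
k* = 3.0000^(1/0.69) ≈ 4.9145
y* = (k*)^α = 4.9145^0.31 ≈ 1.6382
c* = (1 − s)·y* = (1 − 0.30) × 1.6382 ≈ 1.1467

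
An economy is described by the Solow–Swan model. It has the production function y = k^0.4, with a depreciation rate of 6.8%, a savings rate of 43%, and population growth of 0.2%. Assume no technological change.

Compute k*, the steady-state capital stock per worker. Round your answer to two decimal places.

At the steady state, Δk = 0, so s·k^α = (n + δ)·k.
Dividing both sides by k: k^(1−α) = s / (n + δ).
k^0.6 = 0.43 / (0.002 + 0.068) = 0.43 / 0.070 = 6.1429
k* = 6.1429^(1/0.6) ≈ 20.6042

k* = 20.60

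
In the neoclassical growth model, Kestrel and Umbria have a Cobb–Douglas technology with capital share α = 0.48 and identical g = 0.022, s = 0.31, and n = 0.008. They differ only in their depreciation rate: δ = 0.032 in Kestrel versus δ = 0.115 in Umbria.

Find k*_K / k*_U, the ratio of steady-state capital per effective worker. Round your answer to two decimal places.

Steady-state k* = [s/(n + g + δ)]^(1/(1−α)), so the ratio is [ (s_K/(n + g + δ)_K) / (s_U/(n + g + δ)_U) ]^1.9231.
s_K/(n + g + δ)_K = 0.31/0.062 = 5.0000; s_U/(n + g + δ)_U = 0.31/0.145 = 2.1379.
Ratio = (5.0000/2.1379)^1.9231 = 2.3387^1.9231 ≈ 5.1236

k*_K / k*_U ≈ 5.12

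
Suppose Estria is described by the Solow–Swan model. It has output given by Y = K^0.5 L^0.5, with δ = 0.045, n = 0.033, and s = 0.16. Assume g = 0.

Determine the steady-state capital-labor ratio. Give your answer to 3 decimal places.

At the steady state, Δk = 0, so s·k^α = (n + δ)·k.
Rearranging, k^(1−α) = s / (n + δ).
k^0.5 = 0.16 / (0.033 + 0.045) = 0.16 / 0.078 = 2.0513
k* = 2.0513^(1/0.5) ≈ 4.2078

k* ≈ 4.208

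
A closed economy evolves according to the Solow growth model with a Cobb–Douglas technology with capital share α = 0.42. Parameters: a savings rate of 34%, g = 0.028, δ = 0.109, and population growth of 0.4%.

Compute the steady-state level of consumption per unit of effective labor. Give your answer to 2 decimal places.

c* ≈ 1.25

In steady state, investment equals break-even investment: s·k^α = (n + g + δ)·k.
Dividing both sides by k: k^(1−α) = s / (n + g + δ).
k^0.58 = 0.34 / (0.004 + 0.028 + 0.109) = 0.34 / 0.141 = 2.4113
k* = 2.4113^(1/0.58) ≈ 4.5609
y* = (k*)^α = 4.5609^0.42 ≈ 1.8915
c* = (1 − s)·y* = (1 − 0.34) × 1.8915 ≈ 1.2484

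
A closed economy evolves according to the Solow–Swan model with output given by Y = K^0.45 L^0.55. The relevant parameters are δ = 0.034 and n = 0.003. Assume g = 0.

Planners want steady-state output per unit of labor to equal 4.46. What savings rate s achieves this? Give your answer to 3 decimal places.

s ≈ 0.230

At the steady state, Δk = 0, so s·k^α = (n + δ)·k.
Since y* = [s/(n + δ)]^(α/(1−α)), we have s/(n + δ) = (y*)^((1−α)/α) = 4.46^1.2222 = 6.2175.
Therefore s = 6.2175 × (n + δ) = 6.2175 × 0.037 = 0.2300.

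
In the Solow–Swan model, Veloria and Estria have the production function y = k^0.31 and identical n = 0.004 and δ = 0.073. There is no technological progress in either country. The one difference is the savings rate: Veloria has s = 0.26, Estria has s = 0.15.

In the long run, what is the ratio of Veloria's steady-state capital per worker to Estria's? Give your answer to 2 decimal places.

ratio ≈ 2.22

Steady-state k* = [s/(n + δ)]^(1/(1−α)), so the ratio is [ (s_V/(n + δ)_V) / (s_E/(n + δ)_E) ]^1.4493.
s_V/(n + δ)_V = 0.26/0.077 = 3.3766; s_E/(n + δ)_E = 0.15/0.077 = 1.9481.
Ratio = (3.3766/1.9481)^1.4493 = 1.7333^1.4493 ≈ 2.2192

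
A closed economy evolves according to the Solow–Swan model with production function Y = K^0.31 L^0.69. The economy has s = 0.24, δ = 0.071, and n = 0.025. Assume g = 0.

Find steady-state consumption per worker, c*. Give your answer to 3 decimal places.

c* = 1.147

In steady state, investment equals break-even investment: s·k^α = (n + δ)·k.
Dividing both sides by k: k^(1−α) = s / (n + δ).
k^0.69 = 0.24 / (0.025 + 0.071) = 0.24 / 0.096 = 2.5000
k* = 2.5000^(1/0.69) ≈ 3.7733
y* = (k*)^α = 3.7733^0.31 ≈ 1.5093
c* = (1 − s)·y* = (1 − 0.24) × 1.5093 ≈ 1.1471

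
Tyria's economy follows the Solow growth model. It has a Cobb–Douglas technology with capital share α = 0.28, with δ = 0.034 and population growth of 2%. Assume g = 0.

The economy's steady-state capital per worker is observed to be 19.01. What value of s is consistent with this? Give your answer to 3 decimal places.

s ≈ 0.450

Steady state requires s·f(k) = (n + δ)·k, i.e. s·k^α = (n + δ)·k.
So s / (n + δ) = (k*)^(1−α) = 19.01^0.72 = 8.3343.
Therefore s = 8.3343 × (n + δ) = 8.3343 × 0.054 = 0.4501.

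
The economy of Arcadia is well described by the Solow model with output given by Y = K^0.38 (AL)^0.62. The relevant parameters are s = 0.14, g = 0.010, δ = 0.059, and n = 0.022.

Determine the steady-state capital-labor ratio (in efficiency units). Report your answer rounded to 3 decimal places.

k* ≈ 2.003

At the steady state, Δk = 0, so s·k^α = (n + g + δ)·k.
Rearranging, k^(1−α) = s / (n + g + δ).
k^0.62 = 0.14 / (0.022 + 0.010 + 0.059) = 0.14 / 0.091 = 1.5385
k* = 1.5385^(1/0.62) ≈ 2.0034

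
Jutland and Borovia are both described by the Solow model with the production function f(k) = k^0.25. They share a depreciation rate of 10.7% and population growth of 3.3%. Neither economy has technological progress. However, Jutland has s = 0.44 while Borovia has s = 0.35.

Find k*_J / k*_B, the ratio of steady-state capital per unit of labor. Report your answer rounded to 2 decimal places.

Steady-state k* = [s/(n + δ)]^(1/(1−α)), so the ratio is [ (s_J/(n + δ)_J) / (s_B/(n + δ)_B) ]^1.3333.
s_J/(n + δ)_J = 0.44/0.140 = 3.1429; s_B/(n + δ)_B = 0.35/0.140 = 2.5000.
Ratio = (3.1429/2.5000)^1.3333 = 1.2572^1.3333 ≈ 1.3569

ratio ≈ 1.36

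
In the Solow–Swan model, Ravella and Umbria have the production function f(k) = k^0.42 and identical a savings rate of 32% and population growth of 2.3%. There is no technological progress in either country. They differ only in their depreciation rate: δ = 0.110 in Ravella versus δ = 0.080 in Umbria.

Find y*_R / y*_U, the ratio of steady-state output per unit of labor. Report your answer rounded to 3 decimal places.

Steady-state y* = [s/(n + δ)]^(α/(1−α)), so the ratio is [ (s_R/(n + δ)_R) / (s_U/(n + δ)_U) ]^0.7241.
s_R/(n + δ)_R = 0.32/0.133 = 2.4060; s_U/(n + δ)_U = 0.32/0.103 = 3.1068.
Ratio = (2.4060/3.1068)^0.7241 = 0.7744^0.7241 ≈ 0.8310

ratio ≈ 0.831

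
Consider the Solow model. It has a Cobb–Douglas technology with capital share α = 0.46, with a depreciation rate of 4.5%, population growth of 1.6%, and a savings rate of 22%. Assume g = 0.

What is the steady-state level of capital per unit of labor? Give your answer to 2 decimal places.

k* ≈ 10.76

At the steady state, Δk = 0, so s·k^α = (n + δ)·k.
Dividing both sides by k: k^(1−α) = s / (n + δ).
k^0.54 = 0.22 / (0.016 + 0.045) = 0.22 / 0.061 = 3.6066
k* = 3.6066^(1/0.54) ≈ 10.7563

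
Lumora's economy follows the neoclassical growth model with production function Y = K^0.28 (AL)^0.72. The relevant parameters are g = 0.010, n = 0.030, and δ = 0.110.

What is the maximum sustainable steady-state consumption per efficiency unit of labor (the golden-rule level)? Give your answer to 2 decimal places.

c_gold ≈ 0.92

At the golden rule, f'(k) = n + g + δ, so α·k^(α−1) = n + g + δ and k_gold = (α/(n + g + δ))^(1/(1−α)).
k_gold = (0.28/0.150)^(1/0.72) = 1.8667^1.3889 ≈ 2.3796
c_gold = f(k_gold) − (n + g + δ)·k_gold = 1.2747 − 0.150×2.3796 ≈ 0.9178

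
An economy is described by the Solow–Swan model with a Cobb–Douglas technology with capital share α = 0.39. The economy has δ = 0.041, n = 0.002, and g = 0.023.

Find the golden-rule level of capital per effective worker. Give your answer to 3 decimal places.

The golden rule sets f'(k) = n + g + δ, i.e. α·k^(α−1) = n + g + δ.
So k^(1−α) = α / (n + g + δ) = 0.39 / 0.066 = 5.9091.
k_gold = 5.9091^(1/0.61) ≈ 18.3988

k_gold ≈ 18.399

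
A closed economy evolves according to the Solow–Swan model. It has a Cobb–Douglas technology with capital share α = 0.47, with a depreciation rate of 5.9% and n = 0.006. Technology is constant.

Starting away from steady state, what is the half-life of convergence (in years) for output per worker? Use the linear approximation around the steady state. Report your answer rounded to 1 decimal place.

Near the steady state the convergence rate is λ = (1 − α)(n + δ).
λ = (1 − 0.47) × 0.065 = 0.53 × 0.065 = 0.03445
Half-life = ln 2 / λ = 0.6931 / 0.03445 ≈ 20.12 years

t_½ ≈ 20.1 years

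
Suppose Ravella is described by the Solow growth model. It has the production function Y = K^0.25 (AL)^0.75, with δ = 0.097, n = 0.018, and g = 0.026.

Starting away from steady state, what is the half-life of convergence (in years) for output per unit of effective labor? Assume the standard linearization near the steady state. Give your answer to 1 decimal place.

about 6.6 years

Near the steady state the convergence rate is λ = (1 − α)(n + g + δ).
λ = (1 − 0.25) × 0.141 = 0.75 × 0.141 = 0.10575
Half-life = ln 2 / λ = 0.6931 / 0.10575 ≈ 6.55 years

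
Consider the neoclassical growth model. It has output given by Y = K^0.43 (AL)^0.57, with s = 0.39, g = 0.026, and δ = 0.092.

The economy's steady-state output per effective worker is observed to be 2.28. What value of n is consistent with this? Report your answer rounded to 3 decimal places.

n ≈ 0.013

Steady state requires s·f(k) = (n + g + δ)·k, i.e. s·k^α = (n + g + δ)·k.
Since y* = [s/(n + g + δ)]^(α/(1−α)), we have s/(n + g + δ) = (y*)^((1−α)/α) = 2.28^1.3256 = 2.9818.
Therefore n + g + δ = s / 2.9818 = 0.39 / 2.9818 = 0.1308, so n = 0.1308 − 0.118 = 0.0128.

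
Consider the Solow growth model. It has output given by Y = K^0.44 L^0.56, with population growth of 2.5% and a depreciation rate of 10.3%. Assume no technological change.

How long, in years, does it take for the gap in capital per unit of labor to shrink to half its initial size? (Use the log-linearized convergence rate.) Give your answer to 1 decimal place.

Near the steady state the convergence rate is λ = (1 − α)(n + δ).
λ = (1 − 0.44) × 0.128 = 0.56 × 0.128 = 0.07168
Half-life = ln 2 / λ = 0.6931 / 0.07168 ≈ 9.67 years

about 9.7 years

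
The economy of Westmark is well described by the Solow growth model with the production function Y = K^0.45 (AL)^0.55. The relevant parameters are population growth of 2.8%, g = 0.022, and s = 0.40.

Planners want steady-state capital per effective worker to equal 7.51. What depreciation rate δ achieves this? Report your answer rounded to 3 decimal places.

Steady state requires s·f(k) = (n + g + δ)·k, i.e. s·k^α = (n + g + δ)·k.
So s / (n + g + δ) = (k*)^(1−α) = 7.51^0.55 = 3.0311.
Therefore n + g + δ = s / 3.0311 = 0.40 / 3.0311 = 0.1320, so δ = 0.1320 − 0.050 = 0.0820.

δ ≈ 0.082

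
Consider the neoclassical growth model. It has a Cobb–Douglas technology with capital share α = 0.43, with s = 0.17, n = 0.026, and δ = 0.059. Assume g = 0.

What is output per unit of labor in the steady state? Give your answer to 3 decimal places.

y* ≈ 1.687

Steady state requires s·f(k) = (n + δ)·k, i.e. s·k^α = (n + δ)·k.
Rearranging, k^(1−α) = s / (n + δ).
k^0.57 = 0.17 / (0.026 + 0.059) = 0.17 / 0.085 = 2.0000
k* = 2.0000^(1/0.57) ≈ 3.3738
y* = (k*)^α = 3.3738^0.43 ≈ 1.6869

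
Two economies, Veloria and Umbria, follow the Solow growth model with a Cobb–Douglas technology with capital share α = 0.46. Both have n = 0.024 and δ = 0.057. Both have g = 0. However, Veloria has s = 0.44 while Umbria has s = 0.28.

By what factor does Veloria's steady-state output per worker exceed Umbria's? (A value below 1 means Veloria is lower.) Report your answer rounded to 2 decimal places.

ratio ≈ 1.47

Steady-state y* = [s/(n + δ)]^(α/(1−α)), so the ratio is [ (s_V/(n + δ)_V) / (s_U/(n + δ)_U) ]^0.8519.
s_V/(n + δ)_V = 0.44/0.081 = 5.4321; s_U/(n + δ)_U = 0.28/0.081 = 3.4568.
Ratio = (5.4321/3.4568)^0.8519 = 1.5714^0.8519 ≈ 1.4697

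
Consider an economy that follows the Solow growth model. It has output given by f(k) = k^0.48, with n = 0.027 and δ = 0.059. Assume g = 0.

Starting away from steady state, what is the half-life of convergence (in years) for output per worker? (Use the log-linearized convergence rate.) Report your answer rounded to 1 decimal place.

half-life ≈ 15.5 years

Near the steady state the convergence rate is λ = (1 − α)(n + δ).
λ = (1 − 0.48) × 0.086 = 0.52 × 0.086 = 0.04472
Half-life = ln 2 / λ = 0.6931 / 0.04472 ≈ 15.50 years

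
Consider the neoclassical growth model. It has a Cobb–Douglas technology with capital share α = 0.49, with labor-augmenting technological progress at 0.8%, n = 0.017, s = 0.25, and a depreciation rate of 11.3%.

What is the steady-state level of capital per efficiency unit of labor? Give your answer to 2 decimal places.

k* = 3.21

In steady state, investment equals break-even investment: s·k^α = (n + g + δ)·k.
Dividing both sides by k: k^(1−α) = s / (n + g + δ).
k^0.51 = 0.25 / (0.017 + 0.008 + 0.113) = 0.25 / 0.138 = 1.8116
k* = 1.8116^(1/0.51) ≈ 3.2063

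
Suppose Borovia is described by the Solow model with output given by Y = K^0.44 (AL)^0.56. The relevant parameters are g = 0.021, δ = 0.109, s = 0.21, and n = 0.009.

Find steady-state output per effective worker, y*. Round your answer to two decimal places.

y* = 1.38

At the steady state, Δk = 0, so s·k^α = (n + g + δ)·k.
Dividing both sides by k: k^(1−α) = s / (n + g + δ).
k^0.56 = 0.21 / (0.009 + 0.021 + 0.109) = 0.21 / 0.139 = 1.5108
k* = 1.5108^(1/0.56) ≈ 2.0894
y* = (k*)^α = 2.0894^0.44 ≈ 1.3830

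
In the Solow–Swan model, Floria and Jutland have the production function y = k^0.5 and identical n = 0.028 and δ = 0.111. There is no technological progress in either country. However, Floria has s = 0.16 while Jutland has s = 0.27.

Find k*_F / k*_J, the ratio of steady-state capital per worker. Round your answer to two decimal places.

ratio ≈ 0.35

Steady-state k* = [s/(n + δ)]^(1/(1−α)), so the ratio is [ (s_F/(n + δ)_F) / (s_J/(n + δ)_J) ]^2.
s_F/(n + δ)_F = 0.16/0.139 = 1.1511; s_J/(n + δ)_J = 0.27/0.139 = 1.9424.
Ratio = (1.1511/1.9424)^2 = 0.5926^2 ≈ 0.3512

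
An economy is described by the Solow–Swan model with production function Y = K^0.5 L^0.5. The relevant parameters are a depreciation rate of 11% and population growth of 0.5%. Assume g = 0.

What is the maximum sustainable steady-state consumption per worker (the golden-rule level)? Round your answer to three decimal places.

c_gold ≈ 2.174

At the golden rule, f'(k) = n + δ, so α·k^(α−1) = n + δ and k_gold = (α/(n + δ))^(1/(1−α)).
k_gold = (0.5/0.115)^(1/0.5) = 4.3478^2 ≈ 18.9034
c_gold = f(k_gold) − (n + δ)·k_gold = 4.3478 − 0.115×18.9034 ≈ 2.1739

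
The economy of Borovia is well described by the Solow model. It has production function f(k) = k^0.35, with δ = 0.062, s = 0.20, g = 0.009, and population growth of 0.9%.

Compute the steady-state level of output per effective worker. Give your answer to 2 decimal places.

y* ≈ 1.64

Steady state requires s·f(k) = (n + g + δ)·k, i.e. s·k^α = (n + g + δ)·k.
Dividing both sides by k: k^(1−α) = s / (n + g + δ).
k^0.65 = 0.20 / (0.009 + 0.009 + 0.062) = 0.20 / 0.080 = 2.5000
k* = 2.5000^(1/0.65) ≈ 4.0946
y* = (k*)^α = 4.0946^0.35 ≈ 1.6378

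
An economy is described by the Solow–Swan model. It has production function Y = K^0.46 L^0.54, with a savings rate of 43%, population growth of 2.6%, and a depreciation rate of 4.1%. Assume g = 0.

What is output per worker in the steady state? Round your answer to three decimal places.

y* = 4.873

In steady state, investment equals break-even investment: s·k^α = (n + δ)·k.
Rearranging, k^(1−α) = s / (n + δ).
k^0.54 = 0.43 / (0.026 + 0.041) = 0.43 / 0.067 = 6.4179
k* = 6.4179^(1/0.54) ≈ 31.2732
y* = (k*)^α = 31.2732^0.46 ≈ 4.8728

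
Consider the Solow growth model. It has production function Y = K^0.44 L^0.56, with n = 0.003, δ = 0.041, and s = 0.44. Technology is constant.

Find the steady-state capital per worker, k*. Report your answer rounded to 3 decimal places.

k* ≈ 61.054

In steady state, investment equals break-even investment: s·k^α = (n + δ)·k.
Rearranging, k^(1−α) = s / (n + δ).
k^0.56 = 0.44 / (0.003 + 0.041) = 0.44 / 0.044 = 10.0000
k* = 10.0000^(1/0.56) ≈ 61.0540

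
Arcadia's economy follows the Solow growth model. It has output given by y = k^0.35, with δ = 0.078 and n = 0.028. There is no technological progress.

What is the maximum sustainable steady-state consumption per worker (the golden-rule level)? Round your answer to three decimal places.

c_gold ≈ 1.237

At the golden rule, f'(k) = n + δ, so α·k^(α−1) = n + δ and k_gold = (α/(n + δ))^(1/(1−α)).
k_gold = (0.35/0.106)^(1/0.65) = 3.3019^1.5385 ≈ 6.2823
c_gold = f(k_gold) − (n + δ)·k_gold = 1.9026 − 0.106×6.2823 ≈ 1.2367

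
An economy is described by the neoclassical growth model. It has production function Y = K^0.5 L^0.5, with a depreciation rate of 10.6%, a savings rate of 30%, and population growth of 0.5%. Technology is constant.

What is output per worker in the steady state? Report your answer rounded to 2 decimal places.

At the steady state, Δk = 0, so s·k^α = (n + δ)·k.
Rearranging, k^(1−α) = s / (n + δ).
k^0.5 = 0.30 / (0.005 + 0.106) = 0.30 / 0.111 = 2.7027
k* = 2.7027^(1/0.5) ≈ 7.3046
y* = (k*)^α = 7.3046^0.5 ≈ 2.7027

y* = 2.70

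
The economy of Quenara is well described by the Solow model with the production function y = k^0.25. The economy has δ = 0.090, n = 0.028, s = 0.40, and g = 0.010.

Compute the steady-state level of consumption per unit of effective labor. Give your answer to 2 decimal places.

Steady state requires s·f(k) = (n + g + δ)·k, i.e. s·k^α = (n + g + δ)·k.
Rearranging, k^(1−α) = s / (n + g + δ).
k^0.75 = 0.40 / (0.028 + 0.010 + 0.090) = 0.40 / 0.128 = 3.1250
k* = 3.1250^(1/0.75) ≈ 4.5688
y* = (k*)^α = 4.5688^0.25 ≈ 1.4620
c* = (1 − s)·y* = (1 − 0.40) × 1.4620 ≈ 0.8772

c* ≈ 0.88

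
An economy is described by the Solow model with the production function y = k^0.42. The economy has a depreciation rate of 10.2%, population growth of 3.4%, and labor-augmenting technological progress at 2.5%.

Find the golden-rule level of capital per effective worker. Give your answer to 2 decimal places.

k_gold ≈ 5.22

The golden rule sets f'(k) = n + g + δ, i.e. α·k^(α−1) = n + g + δ.
So k^(1−α) = α / (n + g + δ) = 0.42 / 0.161 = 2.6087.
k_gold = 2.6087^(1/0.58) ≈ 5.2236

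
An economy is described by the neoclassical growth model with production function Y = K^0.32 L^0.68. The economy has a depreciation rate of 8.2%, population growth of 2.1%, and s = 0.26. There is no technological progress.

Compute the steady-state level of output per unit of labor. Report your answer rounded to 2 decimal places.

At the steady state, Δk = 0, so s·k^α = (n + δ)·k.
Dividing both sides by k: k^(1−α) = s / (n + δ).
k^0.68 = 0.26 / (0.021 + 0.082) = 0.26 / 0.103 = 2.5243
k* = 2.5243^(1/0.68) ≈ 3.9029
y* = (k*)^α = 3.9029^0.32 ≈ 1.5461

y* = 1.55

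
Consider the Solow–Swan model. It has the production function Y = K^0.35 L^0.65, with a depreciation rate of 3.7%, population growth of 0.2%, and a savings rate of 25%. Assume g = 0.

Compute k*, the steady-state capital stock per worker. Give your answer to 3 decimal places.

At the steady state, Δk = 0, so s·k^α = (n + δ)·k.
Dividing both sides by k: k^(1−α) = s / (n + δ).
k^0.65 = 0.25 / (0.002 + 0.037) = 0.25 / 0.039 = 6.4103
k* = 6.4103^(1/0.65) ≈ 17.4322

k* = 17.432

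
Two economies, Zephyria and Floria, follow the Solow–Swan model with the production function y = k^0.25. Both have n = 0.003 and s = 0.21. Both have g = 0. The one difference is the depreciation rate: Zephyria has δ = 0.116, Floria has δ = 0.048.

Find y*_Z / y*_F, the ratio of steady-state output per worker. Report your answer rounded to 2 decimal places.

ratio ≈ 0.75

Steady-state y* = [s/(n + δ)]^(α/(1−α)), so the ratio is [ (s_Z/(n + δ)_Z) / (s_F/(n + δ)_F) ]^0.3333.
s_Z/(n + δ)_Z = 0.21/0.119 = 1.7647; s_F/(n + δ)_F = 0.21/0.051 = 4.1176.
Ratio = (1.7647/4.1176)^0.3333 = 0.4286^0.3333 ≈ 0.7540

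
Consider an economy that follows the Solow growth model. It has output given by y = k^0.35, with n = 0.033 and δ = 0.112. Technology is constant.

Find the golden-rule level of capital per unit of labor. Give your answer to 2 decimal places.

k_gold ≈ 3.88

The golden rule sets f'(k) = n + δ, i.e. α·k^(α−1) = n + δ.
So k^(1−α) = α / (n + δ) = 0.35 / 0.145 = 2.4138.
k_gold = 2.4138^(1/0.65) ≈ 3.8795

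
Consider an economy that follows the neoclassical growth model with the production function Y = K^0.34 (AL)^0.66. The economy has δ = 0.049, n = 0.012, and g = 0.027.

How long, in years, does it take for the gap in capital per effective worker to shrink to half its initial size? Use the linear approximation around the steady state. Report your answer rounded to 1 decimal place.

t_½ ≈ 11.9 years

Near the steady state the convergence rate is λ = (1 − α)(n + g + δ).
λ = (1 − 0.34) × 0.088 = 0.66 × 0.088 = 0.05808
Half-life = ln 2 / λ = 0.6931 / 0.05808 ≈ 11.93 years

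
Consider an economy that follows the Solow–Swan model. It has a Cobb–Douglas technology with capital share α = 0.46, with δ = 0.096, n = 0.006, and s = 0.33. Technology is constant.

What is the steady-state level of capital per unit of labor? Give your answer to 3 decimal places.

k* ≈ 8.796

At the steady state, Δk = 0, so s·k^α = (n + δ)·k.
Dividing both sides by k: k^(1−α) = s / (n + δ).
k^0.54 = 0.33 / (0.006 + 0.096) = 0.33 / 0.102 = 3.2353
k* = 3.2353^(1/0.54) ≈ 8.7960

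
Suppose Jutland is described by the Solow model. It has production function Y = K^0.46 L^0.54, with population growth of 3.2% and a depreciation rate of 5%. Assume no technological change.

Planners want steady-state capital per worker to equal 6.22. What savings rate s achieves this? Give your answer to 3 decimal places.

At the steady state, Δk = 0, so s·k^α = (n + δ)·k.
So s / (n + δ) = (k*)^(1−α) = 6.22^0.54 = 2.6832.
Therefore s = 2.6832 × (n + δ) = 2.6832 × 0.082 = 0.2200.

s ≈ 0.220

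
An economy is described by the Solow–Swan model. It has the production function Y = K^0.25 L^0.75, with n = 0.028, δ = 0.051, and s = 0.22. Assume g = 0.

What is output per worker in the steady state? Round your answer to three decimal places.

y* ≈ 1.407

In steady state, investment equals break-even investment: s·k^α = (n + δ)·k.
Rearranging, k^(1−α) = s / (n + δ).
k^0.75 = 0.22 / (0.028 + 0.051) = 0.22 / 0.079 = 2.7848
k* = 2.7848^(1/0.75) ≈ 3.9179
y* = (k*)^α = 3.9179^0.25 ≈ 1.4069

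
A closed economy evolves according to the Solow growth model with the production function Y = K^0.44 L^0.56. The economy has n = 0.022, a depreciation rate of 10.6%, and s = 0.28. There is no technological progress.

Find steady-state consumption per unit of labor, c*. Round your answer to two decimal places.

c* = 1.33

Steady state requires s·f(k) = (n + δ)·k, i.e. s·k^α = (n + δ)·k.
Dividing both sides by k: k^(1−α) = s / (n + δ).
k^0.56 = 0.28 / (0.022 + 0.106) = 0.28 / 0.128 = 2.1875
k* = 2.1875^(1/0.56) ≈ 4.0462
y* = (k*)^α = 4.0462^0.44 ≈ 1.8497
c* = (1 − s)·y* = (1 − 0.28) × 1.8497 ≈ 1.3318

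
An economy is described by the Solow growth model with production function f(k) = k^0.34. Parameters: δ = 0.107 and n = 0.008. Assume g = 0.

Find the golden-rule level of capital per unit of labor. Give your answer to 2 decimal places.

k_gold ≈ 5.17

The golden rule sets f'(k) = n + δ, i.e. α·k^(α−1) = n + δ.
So k^(1−α) = α / (n + δ) = 0.34 / 0.115 = 2.9565.
k_gold = 2.9565^(1/0.66) ≈ 5.1677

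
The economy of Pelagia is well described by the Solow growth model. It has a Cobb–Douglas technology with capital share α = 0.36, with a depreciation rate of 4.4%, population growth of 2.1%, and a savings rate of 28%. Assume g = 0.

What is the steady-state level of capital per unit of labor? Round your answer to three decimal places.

At the steady state, Δk = 0, so s·k^α = (n + δ)·k.
Rearranging, k^(1−α) = s / (n + δ).
k^0.64 = 0.28 / (0.021 + 0.044) = 0.28 / 0.065 = 4.3077
k* = 4.3077^(1/0.64) ≈ 9.7951

k* ≈ 9.795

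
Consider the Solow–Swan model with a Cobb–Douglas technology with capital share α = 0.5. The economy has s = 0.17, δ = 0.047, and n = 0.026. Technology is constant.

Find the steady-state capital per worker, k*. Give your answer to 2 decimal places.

In steady state, investment equals break-even investment: s·k^α = (n + δ)·k.
Dividing both sides by k: k^(1−α) = s / (n + δ).
k^0.5 = 0.17 / (0.026 + 0.047) = 0.17 / 0.073 = 2.3288
k* = 2.3288^(1/0.5) ≈ 5.4233

k* = 5.42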